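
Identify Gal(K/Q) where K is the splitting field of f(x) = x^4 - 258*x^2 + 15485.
Gal(K/Q) = V_4 (Klein four-group, Z/2Z × Z/2Z)

f factors as (x^2 - 95)(x^2 - 163), so the splitting field is K = Q(sqrt(95), sqrt(163)). The elements 95, 163, 15485 are all non-squares in Q, so sqrt(95) and sqrt(163) generate independent quadratic extensions. Thus [K:Q] = 4 and Gal(K/Q) is generated by the two order-2 automorphisms sqrt(95) ↦ -sqrt(95) and sqrt(163) ↦ -sqrt(163), giving V_4.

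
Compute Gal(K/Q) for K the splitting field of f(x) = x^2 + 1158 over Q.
Gal(K/Q) = Z/2Z (cyclic of order 2)

x^2 + 1158 is irreducible over Q since -1158 is not a rational square. The splitting field Q(sqrt(-1158)) has degree 2 over Q, and its unique nontrivial automorphism is sqrt(-1158) ↦ -sqrt(-1158). Hence Gal(Q(sqrt(-1158))/Q) = Z/2Z.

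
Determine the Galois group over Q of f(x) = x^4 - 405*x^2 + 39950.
Gal(K/Q) = V_4 (Klein four-group, Z/2Z × Z/2Z)

f factors as (x^2 - 170)(x^2 - 235), so the splitting field is K = Q(sqrt(170), sqrt(235)). The elements 170, 235, 39950 are all non-squares in Q, so sqrt(170) and sqrt(235) generate independent quadratic extensions. Thus [K:Q] = 4 and Gal(K/Q) is generated by the two order-2 automorphisms sqrt(170) ↦ -sqrt(170) and sqrt(235) ↦ -sqrt(235), giving V_4.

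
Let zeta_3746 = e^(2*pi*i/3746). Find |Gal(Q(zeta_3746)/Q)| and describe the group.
|Gal(Q(zeta_3746)/Q)| = phi(3746) = 1872; group ≅ (Z/3746Z)^* ≅ Z/1872Z

The n-th cyclotomic polynomial Φ_3746(x) is the minimal polynomial of zeta_3746 over Q and has degree phi(3746) = 1872. So Q(zeta_3746) is a degree-1872 Galois extension with Galois group (Z/3746Z)^*. By CRT, (Z/3746Z)^* ≅ (Z/2Z)^* × (Z/1873Z)^*. Each prime-power unit group is (Z/2Z)^* ≅ trivial group (order 1); (Z/1873Z)^* ≅ Z/1872Z. Hence Gal(Q(zeta_3746)/Q) ≅ Z/1872Z.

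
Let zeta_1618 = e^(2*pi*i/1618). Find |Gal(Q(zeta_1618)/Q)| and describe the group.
|Gal(Q(zeta_1618)/Q)| = phi(1618) = 808; group ≅ (Z/1618Z)^* ≅ Z/808Z

The n-th cyclotomic polynomial Φ_1618(x) is the minimal polynomial of zeta_1618 over Q and has degree phi(1618) = 808. So Q(zeta_1618) is a degree-808 Galois extension with Galois group (Z/1618Z)^*. By CRT, (Z/1618Z)^* ≅ (Z/2Z)^* × (Z/809Z)^*. Each prime-power unit group is (Z/2Z)^* ≅ trivial group (order 1); (Z/809Z)^* ≅ Z/808Z. Hence Gal(Q(zeta_1618)/Q) ≅ Z/808Z.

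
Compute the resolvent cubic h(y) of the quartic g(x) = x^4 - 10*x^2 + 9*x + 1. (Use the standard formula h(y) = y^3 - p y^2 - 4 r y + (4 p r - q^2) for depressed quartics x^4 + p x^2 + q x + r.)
h(y) = y^3 + 10*y^2 - 4*y - 121

Identify coefficients: p = -10, q = 9, r = 1.
Plug into h(y) = y^3 - p y^2 - 4 r y + (4 p r - q^2):
  h(y) = y^3 - (-10) y^2 - 4*(1) y + (4*(-10)*(1) - (9)^2)
       = y^3 + (10) y^2 + (-4) y + (-121).
Simplifying: h(y) = y^3 + 10*y^2 - 4*y - 121.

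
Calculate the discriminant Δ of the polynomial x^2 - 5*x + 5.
Δ = 5

For a quadratic a x^2 + b x + c the discriminant is Δ = b^2 - 4ac = (-5)^2 - 4*(1)*(5) = 25 - (20) = 5.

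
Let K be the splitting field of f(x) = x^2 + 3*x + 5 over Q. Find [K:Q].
[K:Q] = 2

The discriminant of x^2 + (3)*x + (5) is b^2 - 4c = 9 - (20) = -11. Since -11 is not a perfect square in Q, the polynomial is irreducible over Q. Its two roots generate a degree-2 extension, so [K:Q] = 2.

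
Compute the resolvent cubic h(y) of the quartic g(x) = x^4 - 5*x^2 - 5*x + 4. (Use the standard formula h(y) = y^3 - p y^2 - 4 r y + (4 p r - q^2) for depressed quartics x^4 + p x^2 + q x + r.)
h(y) = y^3 + 5*y^2 - 16*y - 105

Identify coefficients: p = -5, q = -5, r = 4.
Plug into h(y) = y^3 - p y^2 - 4 r y + (4 p r - q^2):
  h(y) = y^3 - (-5) y^2 - 4*(4) y + (4*(-5)*(4) - (-5)^2)
       = y^3 + (5) y^2 + (-16) y + (-105).
Simplifying: h(y) = y^3 + 5*y^2 - 16*y - 105.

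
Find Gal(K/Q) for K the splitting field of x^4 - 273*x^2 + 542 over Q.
Gal(K/Q) = V_4 (Klein four-group, Z/2Z × Z/2Z)

f factors as (x^2 - 2)(x^2 - 271), so the splitting field is K = Q(sqrt(2), sqrt(271)). The elements 2, 271, 542 are all non-squares in Q, so sqrt(2) and sqrt(271) generate independent quadratic extensions. Thus [K:Q] = 4 and Gal(K/Q) is generated by the two order-2 automorphisms sqrt(2) ↦ -sqrt(2) and sqrt(271) ↦ -sqrt(271), giving V_4.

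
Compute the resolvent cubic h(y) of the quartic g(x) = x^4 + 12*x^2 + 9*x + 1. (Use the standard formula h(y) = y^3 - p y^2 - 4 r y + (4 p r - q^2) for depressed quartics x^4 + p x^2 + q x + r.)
h(y) = y^3 - 12*y^2 - 4*y - 33

Identify coefficients: p = 12, q = 9, r = 1.
Plug into h(y) = y^3 - p y^2 - 4 r y + (4 p r - q^2):
  h(y) = y^3 - (12) y^2 - 4*(1) y + (4*(12)*(1) - (9)^2)
       = y^3 + (-12) y^2 + (-4) y + (-33).
Simplifying: h(y) = y^3 - 12*y^2 - 4*y - 33.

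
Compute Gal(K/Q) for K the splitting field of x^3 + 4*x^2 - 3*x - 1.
Gal(K/Q) = S_3 (symmetric group of order 6)

Compute the discriminant of x^3 + (4)*x^2 + (-3)*x + (-1): Δ = 697. Since Δ is not a rational square, the Galois group is not contained in A_3; it must be the full S_3 (irreducibility of the cubic rules out anything smaller).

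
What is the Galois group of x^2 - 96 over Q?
Gal(K/Q) = Z/2Z (cyclic of order 2)

x^2 - 96 is irreducible over Q since 96 is not a rational square. The splitting field Q(sqrt(96)) has degree 2 over Q, and its unique nontrivial automorphism is sqrt(96) ↦ -sqrt(96). Hence Gal(Q(sqrt(96))/Q) = Z/2Z.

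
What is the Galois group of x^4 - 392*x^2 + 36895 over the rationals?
Gal(K/Q) = V_4 (Klein four-group, Z/2Z × Z/2Z)

f factors as (x^2 - 157)(x^2 - 235), so the splitting field is K = Q(sqrt(157), sqrt(235)). The elements 157, 235, 36895 are all non-squares in Q, so sqrt(157) and sqrt(235) generate independent quadratic extensions. Thus [K:Q] = 4 and Gal(K/Q) is generated by the two order-2 automorphisms sqrt(157) ↦ -sqrt(157) and sqrt(235) ↦ -sqrt(235), giving V_4.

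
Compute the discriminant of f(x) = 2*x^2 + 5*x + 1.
Δ = 17

For a quadratic a x^2 + b x + c the discriminant is Δ = b^2 - 4ac = (5)^2 - 4*(2)*(1) = 25 - (8) = 17.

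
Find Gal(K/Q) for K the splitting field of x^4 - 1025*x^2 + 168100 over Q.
Gal(K/Q) = Z/2Z (cyclic of order 2)

f factors as (x^2 - 205)(x^2 - 820), so the splitting field is K = Q(sqrt(205), sqrt(820)). The squarefree part of 205 is 205 and the squarefree part of 820 is also 205, so sqrt(205) and sqrt(820) are both rational multiples of sqrt(205). Hence Q(sqrt(205)) = Q(sqrt(820)) = Q(sqrt(205)), and the splitting field collapses to a single degree-2 extension with Galois group Z/2Z.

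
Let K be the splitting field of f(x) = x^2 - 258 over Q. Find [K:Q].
[K:Q] = 2

The polynomial x^2 - 258 is irreducible over Q since 258 is not a perfect square. Its splitting field is Q(sqrt(258)), which has degree 2 over Q.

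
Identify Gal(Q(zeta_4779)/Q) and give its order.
|Gal(Q(zeta_4779)/Q)| = phi(4779) = 3132; group ≅ (Z/4779Z)^* ≅ Z/54Z × Z/58Z

The n-th cyclotomic polynomial Φ_4779(x) is the minimal polynomial of zeta_4779 over Q and has degree phi(4779) = 3132. So Q(zeta_4779) is a degree-3132 Galois extension with Galois group (Z/4779Z)^*. By CRT, (Z/4779Z)^* ≅ (Z/81Z)^* × (Z/59Z)^*. Each prime-power unit group is (Z/81Z)^* ≅ Z/54Z; (Z/59Z)^* ≅ Z/58Z. Hence Gal(Q(zeta_4779)/Q) ≅ Z/54Z × Z/58Z.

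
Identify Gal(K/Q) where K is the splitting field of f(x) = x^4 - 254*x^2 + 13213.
Gal(K/Q) = V_4 (Klein four-group, Z/2Z × Z/2Z)

f factors as (x^2 - 181)(x^2 - 73), so the splitting field is K = Q(sqrt(181), sqrt(73)). The elements 181, 73, 13213 are all non-squares in Q, so sqrt(181) and sqrt(73) generate independent quadratic extensions. Thus [K:Q] = 4 and Gal(K/Q) is generated by the two order-2 automorphisms sqrt(181) ↦ -sqrt(181) and sqrt(73) ↦ -sqrt(73), giving V_4.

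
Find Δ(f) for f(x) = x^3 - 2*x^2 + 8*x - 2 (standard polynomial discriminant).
Δ = -1388

For x^3 + a x^2 + b x + c the discriminant is Δ = 18 a b c - 4 a^3 c + a^2 b^2 - 4 b^3 - 27 c^2.
Plug a = -2, b = 8, c = -2:
  18*(-2)*(8)*(-2) - 4*(-2)^3*(-2) + (-2)^2*(8)^2 - 4*(8)^3 - 27*(-2)^2
  = 576 + (-64) + 256 + (-2048) + (-108)
  = -1388.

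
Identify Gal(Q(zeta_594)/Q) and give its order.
|Gal(Q(zeta_594)/Q)| = phi(594) = 180; group ≅ (Z/594Z)^* ≅ Z/10Z × Z/18Z

The n-th cyclotomic polynomial Φ_594(x) is the minimal polynomial of zeta_594 over Q and has degree phi(594) = 180. So Q(zeta_594) is a degree-180 Galois extension with Galois group (Z/594Z)^*. By CRT, (Z/594Z)^* ≅ (Z/2Z)^* × (Z/27Z)^* × (Z/11Z)^*. Each prime-power unit group is (Z/2Z)^* ≅ trivial group (order 1); (Z/27Z)^* ≅ Z/18Z; (Z/11Z)^* ≅ Z/10Z. Hence Gal(Q(zeta_594)/Q) ≅ Z/10Z × Z/18Z.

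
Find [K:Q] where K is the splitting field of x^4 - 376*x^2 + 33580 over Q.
[K:Q] = 4

f factors as (x^2 - 230)(x^2 - 146); the splitting field is K = Q(sqrt(230), sqrt(146)). Since 230, 146, and 33580 are all non-squares in Q, the three subfields Q(sqrt(230)), Q(sqrt(146)), Q(sqrt(33580)) are distinct degree-2 extensions, so [K:Q] = 4 (Klein four Galois group).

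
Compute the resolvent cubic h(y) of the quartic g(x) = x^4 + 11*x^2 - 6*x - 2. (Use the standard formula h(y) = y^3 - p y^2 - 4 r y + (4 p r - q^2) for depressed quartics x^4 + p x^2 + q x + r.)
h(y) = y^3 - 11*y^2 + 8*y - 124

Identify coefficients: p = 11, q = -6, r = -2.
Plug into h(y) = y^3 - p y^2 - 4 r y + (4 p r - q^2):
  h(y) = y^3 - (11) y^2 - 4*(-2) y + (4*(11)*(-2) - (-6)^2)
       = y^3 + (-11) y^2 + (8) y + (-124).
Simplifying: h(y) = y^3 - 11*y^2 + 8*y - 124.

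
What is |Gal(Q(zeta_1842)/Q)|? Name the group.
|Gal(Q(zeta_1842)/Q)| = phi(1842) = 612; group ≅ (Z/1842Z)^* ≅ Z/2Z × Z/306Z

The n-th cyclotomic polynomial Φ_1842(x) is the minimal polynomial of zeta_1842 over Q and has degree phi(1842) = 612. So Q(zeta_1842) is a degree-612 Galois extension with Galois group (Z/1842Z)^*. By CRT, (Z/1842Z)^* ≅ (Z/2Z)^* × (Z/3Z)^* × (Z/307Z)^*. Each prime-power unit group is (Z/2Z)^* ≅ trivial group (order 1); (Z/3Z)^* ≅ Z/2Z; (Z/307Z)^* ≅ Z/306Z. Hence Gal(Q(zeta_1842)/Q) ≅ Z/2Z × Z/306Z.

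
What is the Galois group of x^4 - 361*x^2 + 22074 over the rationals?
Gal(K/Q) = V_4 (Klein four-group, Z/2Z × Z/2Z)

f factors as (x^2 - 283)(x^2 - 78), so the splitting field is K = Q(sqrt(283), sqrt(78)). The elements 283, 78, 22074 are all non-squares in Q, so sqrt(283) and sqrt(78) generate independent quadratic extensions. Thus [K:Q] = 4 and Gal(K/Q) is generated by the two order-2 automorphisms sqrt(283) ↦ -sqrt(283) and sqrt(78) ↦ -sqrt(78), giving V_4.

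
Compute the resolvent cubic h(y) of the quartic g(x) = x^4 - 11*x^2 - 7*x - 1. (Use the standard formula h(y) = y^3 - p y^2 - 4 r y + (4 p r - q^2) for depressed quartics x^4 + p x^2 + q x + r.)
h(y) = y^3 + 11*y^2 + 4*y - 5

Identify coefficients: p = -11, q = -7, r = -1.
Plug into h(y) = y^3 - p y^2 - 4 r y + (4 p r - q^2):
  h(y) = y^3 - (-11) y^2 - 4*(-1) y + (4*(-11)*(-1) - (-7)^2)
       = y^3 + (11) y^2 + (4) y + (-5).
Simplifying: h(y) = y^3 + 11*y^2 + 4*y - 5.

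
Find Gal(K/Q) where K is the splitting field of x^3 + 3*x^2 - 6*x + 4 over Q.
Gal(K/Q) = S_3 (symmetric group of order 6)

Compute the discriminant of x^3 + (3)*x^2 + (-6)*x + (4): Δ = -972. Since Δ is not a rational square, the Galois group is not contained in A_3; it must be the full S_3 (irreducibility of the cubic rules out anything smaller).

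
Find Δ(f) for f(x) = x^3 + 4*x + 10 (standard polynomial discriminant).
Δ = -2956

For a depressed cubic x^3 + p x + q the discriminant is Δ = -4 p^3 - 27 q^2 = -4*(4)^3 - 27*(10)^2 = -256 - 2700 = -2956.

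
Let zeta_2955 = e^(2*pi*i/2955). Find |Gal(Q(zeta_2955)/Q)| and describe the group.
|Gal(Q(zeta_2955)/Q)| = phi(2955) = 1568; group ≅ (Z/2955Z)^* ≅ Z/2Z × Z/4Z × Z/196Z

The n-th cyclotomic polynomial Φ_2955(x) is the minimal polynomial of zeta_2955 over Q and has degree phi(2955) = 1568. So Q(zeta_2955) is a degree-1568 Galois extension with Galois group (Z/2955Z)^*. By CRT, (Z/2955Z)^* ≅ (Z/3Z)^* × (Z/5Z)^* × (Z/197Z)^*. Each prime-power unit group is (Z/3Z)^* ≅ Z/2Z; (Z/5Z)^* ≅ Z/4Z; (Z/197Z)^* ≅ Z/196Z. Hence Gal(Q(zeta_2955)/Q) ≅ Z/2Z × Z/4Z × Z/196Z.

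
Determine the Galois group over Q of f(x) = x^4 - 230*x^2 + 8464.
Gal(K/Q) = Z/2Z (cyclic of order 2)

f factors as (x^2 - 46)(x^2 - 184), so the splitting field is K = Q(sqrt(46), sqrt(184)). The squarefree part of 46 is 46 and the squarefree part of 184 is also 46, so sqrt(46) and sqrt(184) are both rational multiples of sqrt(46). Hence Q(sqrt(46)) = Q(sqrt(184)) = Q(sqrt(46)), and the splitting field collapses to a single degree-2 extension with Galois group Z/2Z.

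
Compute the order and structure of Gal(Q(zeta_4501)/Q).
|Gal(Q(zeta_4501)/Q)| = phi(4501) = 3852; group ≅ (Z/4501Z)^* ≅ Z/6Z × Z/642Z

The n-th cyclotomic polynomial Φ_4501(x) is the minimal polynomial of zeta_4501 over Q and has degree phi(4501) = 3852. So Q(zeta_4501) is a degree-3852 Galois extension with Galois group (Z/4501Z)^*. By CRT, (Z/4501Z)^* ≅ (Z/7Z)^* × (Z/643Z)^*. Each prime-power unit group is (Z/7Z)^* ≅ Z/6Z; (Z/643Z)^* ≅ Z/642Z. Hence Gal(Q(zeta_4501)/Q) ≅ Z/6Z × Z/642Z.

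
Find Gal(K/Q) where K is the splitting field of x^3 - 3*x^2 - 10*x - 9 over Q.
Gal(K/Q) = S_3 (symmetric group of order 6)

Compute the discriminant of x^3 + (-3)*x^2 + (-10)*x + (-9): Δ = -3119. Since Δ is not a rational square, the Galois group is not contained in A_3; it must be the full S_3 (irreducibility of the cubic rules out anything smaller).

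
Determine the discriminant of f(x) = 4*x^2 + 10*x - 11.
Δ = 276

For a quadratic a x^2 + b x + c the discriminant is Δ = b^2 - 4ac = (10)^2 - 4*(4)*(-11) = 100 - (-176) = 276.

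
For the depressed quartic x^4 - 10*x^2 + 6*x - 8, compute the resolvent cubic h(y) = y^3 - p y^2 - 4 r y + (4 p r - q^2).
h(y) = y^3 + 10*y^2 + 32*y + 284

Identify coefficients: p = -10, q = 6, r = -8.
Plug into h(y) = y^3 - p y^2 - 4 r y + (4 p r - q^2):
  h(y) = y^3 - (-10) y^2 - 4*(-8) y + (4*(-10)*(-8) - (6)^2)
       = y^3 + (10) y^2 + (32) y + (284).
Simplifying: h(y) = y^3 + 10*y^2 + 32*y + 284.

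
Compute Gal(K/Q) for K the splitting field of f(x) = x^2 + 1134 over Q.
Gal(K/Q) = Z/2Z (cyclic of order 2)

x^2 + 1134 is irreducible over Q since -1134 is not a rational square. The splitting field Q(sqrt(-1134)) has degree 2 over Q, and its unique nontrivial automorphism is sqrt(-1134) ↦ -sqrt(-1134). Hence Gal(Q(sqrt(-1134))/Q) = Z/2Z.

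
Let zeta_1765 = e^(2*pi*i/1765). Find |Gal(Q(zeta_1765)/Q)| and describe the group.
|Gal(Q(zeta_1765)/Q)| = phi(1765) = 1408; group ≅ (Z/1765Z)^* ≅ Z/4Z × Z/352Z

The n-th cyclotomic polynomial Φ_1765(x) is the minimal polynomial of zeta_1765 over Q and has degree phi(1765) = 1408. So Q(zeta_1765) is a degree-1408 Galois extension with Galois group (Z/1765Z)^*. By CRT, (Z/1765Z)^* ≅ (Z/5Z)^* × (Z/353Z)^*. Each prime-power unit group is (Z/5Z)^* ≅ Z/4Z; (Z/353Z)^* ≅ Z/352Z. Hence Gal(Q(zeta_1765)/Q) ≅ Z/4Z × Z/352Z.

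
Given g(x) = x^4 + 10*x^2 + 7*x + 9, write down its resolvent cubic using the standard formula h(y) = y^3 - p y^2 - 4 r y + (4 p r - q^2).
h(y) = y^3 - 10*y^2 - 36*y + 311

Identify coefficients: p = 10, q = 7, r = 9.
Plug into h(y) = y^3 - p y^2 - 4 r y + (4 p r - q^2):
  h(y) = y^3 - (10) y^2 - 4*(9) y + (4*(10)*(9) - (7)^2)
       = y^3 + (-10) y^2 + (-36) y + (311).
Simplifying: h(y) = y^3 - 10*y^2 - 36*y + 311.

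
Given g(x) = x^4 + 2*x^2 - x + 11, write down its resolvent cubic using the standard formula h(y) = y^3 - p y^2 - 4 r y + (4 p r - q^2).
h(y) = y^3 - 2*y^2 - 44*y + 87

Identify coefficients: p = 2, q = -1, r = 11.
Plug into h(y) = y^3 - p y^2 - 4 r y + (4 p r - q^2):
  h(y) = y^3 - (2) y^2 - 4*(11) y + (4*(2)*(11) - (-1)^2)
       = y^3 + (-2) y^2 + (-44) y + (87).
Simplifying: h(y) = y^3 - 2*y^2 - 44*y + 87.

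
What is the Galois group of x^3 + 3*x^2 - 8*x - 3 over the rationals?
Gal(K/Q) = S_3 (symmetric group of order 6)

Compute the discriminant of x^3 + (3)*x^2 + (-8)*x + (-3): Δ = 4001. Since Δ is not a rational square, the Galois group is not contained in A_3; it must be the full S_3 (irreducibility of the cubic rules out anything smaller).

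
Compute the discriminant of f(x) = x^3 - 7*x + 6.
Δ = 400

For a depressed cubic x^3 + p x + q the discriminant is Δ = -4 p^3 - 27 q^2 = -4*(-7)^3 - 27*(6)^2 = 1372 - 972 = 400.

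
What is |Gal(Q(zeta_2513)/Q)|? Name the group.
|Gal(Q(zeta_2513)/Q)| = phi(2513) = 2148; group ≅ (Z/2513Z)^* ≅ Z/6Z × Z/358Z

The n-th cyclotomic polynomial Φ_2513(x) is the minimal polynomial of zeta_2513 over Q and has degree phi(2513) = 2148. So Q(zeta_2513) is a degree-2148 Galois extension with Galois group (Z/2513Z)^*. By CRT, (Z/2513Z)^* ≅ (Z/7Z)^* × (Z/359Z)^*. Each prime-power unit group is (Z/7Z)^* ≅ Z/6Z; (Z/359Z)^* ≅ Z/358Z. Hence Gal(Q(zeta_2513)/Q) ≅ Z/6Z × Z/358Z.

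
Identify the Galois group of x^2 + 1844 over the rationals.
Gal(K/Q) = Z/2Z (cyclic of order 2)

x^2 + 1844 is irreducible over Q since -1844 is not a rational square. The splitting field Q(sqrt(-1844)) has degree 2 over Q, and its unique nontrivial automorphism is sqrt(-1844) ↦ -sqrt(-1844). Hence Gal(Q(sqrt(-1844))/Q) = Z/2Z.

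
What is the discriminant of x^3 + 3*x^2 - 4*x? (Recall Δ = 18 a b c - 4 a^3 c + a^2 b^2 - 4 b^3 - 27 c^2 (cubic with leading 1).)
Δ = 400

For x^3 + a x^2 + b x + c the discriminant is Δ = 18 a b c - 4 a^3 c + a^2 b^2 - 4 b^3 - 27 c^2.
Plug a = 3, b = -4, c = 0:
  18*(3)*(-4)*(0) - 4*(3)^3*(0) + (3)^2*(-4)^2 - 4*(-4)^3 - 27*(0)^2
  = 0 + (0) + 144 + (256) + (0)
  = 400.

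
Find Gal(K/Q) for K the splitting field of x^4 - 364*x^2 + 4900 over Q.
Gal(K/Q) = Z/2Z (cyclic of order 2)

f factors as (x^2 - 350)(x^2 - 14), so the splitting field is K = Q(sqrt(350), sqrt(14)). The squarefree part of 350 is 14 and the squarefree part of 14 is also 14, so sqrt(350) and sqrt(14) are both rational multiples of sqrt(14). Hence Q(sqrt(350)) = Q(sqrt(14)) = Q(sqrt(14)), and the splitting field collapses to a single degree-2 extension with Galois group Z/2Z.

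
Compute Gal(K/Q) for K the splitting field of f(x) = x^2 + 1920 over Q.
Gal(K/Q) = Z/2Z (cyclic of order 2)

x^2 + 1920 is irreducible over Q since -1920 is not a rational square. The splitting field Q(sqrt(-1920)) has degree 2 over Q, and its unique nontrivial automorphism is sqrt(-1920) ↦ -sqrt(-1920). Hence Gal(Q(sqrt(-1920))/Q) = Z/2Z.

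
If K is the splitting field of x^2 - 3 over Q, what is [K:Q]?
[K:Q] = 2

The polynomial x^2 - 3 is irreducible over Q since 3 is not a perfect square. Its splitting field is Q(sqrt(3)), which has degree 2 over Q.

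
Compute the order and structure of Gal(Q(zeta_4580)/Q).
|Gal(Q(zeta_4580)/Q)| = phi(4580) = 1824; group ≅ (Z/4580Z)^* ≅ Z/2Z × Z/4Z × Z/228Z

The n-th cyclotomic polynomial Φ_4580(x) is the minimal polynomial of zeta_4580 over Q and has degree phi(4580) = 1824. So Q(zeta_4580) is a degree-1824 Galois extension with Galois group (Z/4580Z)^*. By CRT, (Z/4580Z)^* ≅ (Z/4Z)^* × (Z/5Z)^* × (Z/229Z)^*. Each prime-power unit group is (Z/4Z)^* ≅ Z/2Z; (Z/5Z)^* ≅ Z/4Z; (Z/229Z)^* ≅ Z/228Z. Hence Gal(Q(zeta_4580)/Q) ≅ Z/2Z × Z/4Z × Z/228Z.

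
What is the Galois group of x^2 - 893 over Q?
Gal(K/Q) = Z/2Z (cyclic of order 2)

x^2 - 893 is irreducible over Q since 893 is not a rational square. The splitting field Q(sqrt(893)) has degree 2 over Q, and its unique nontrivial automorphism is sqrt(893) ↦ -sqrt(893). Hence Gal(Q(sqrt(893))/Q) = Z/2Z.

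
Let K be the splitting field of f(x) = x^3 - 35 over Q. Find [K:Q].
[K:Q] = 6

x^3 - 35 has one real root r = 35^(1/3) and two complex roots r*zeta_3, r*zeta_3^2 where zeta_3 = e^(2*pi*i/3). The splitting field is Q(r, zeta_3). [Q(r):Q] = 3 and [Q(zeta_3):Q] = 2 with gcd = 1, so [Q(r, zeta_3):Q] = 3 * 2 = 6.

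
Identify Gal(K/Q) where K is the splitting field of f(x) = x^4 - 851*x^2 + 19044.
Gal(K/Q) = Z/2Z (cyclic of order 2)

f factors as (x^2 - 23)(x^2 - 828), so the splitting field is K = Q(sqrt(23), sqrt(828)). The squarefree part of 23 is 23 and the squarefree part of 828 is also 23, so sqrt(23) and sqrt(828) are both rational multiples of sqrt(23). Hence Q(sqrt(23)) = Q(sqrt(828)) = Q(sqrt(23)), and the splitting field collapses to a single degree-2 extension with Galois group Z/2Z.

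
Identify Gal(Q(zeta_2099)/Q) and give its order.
|Gal(Q(zeta_2099)/Q)| = phi(2099) = 2098; group ≅ (Z/2099Z)^* ≅ Z/2098Z

The n-th cyclotomic polynomial Φ_2099(x) is the minimal polynomial of zeta_2099 over Q and has degree phi(2099) = 2098. So Q(zeta_2099) is a degree-2098 Galois extension with Galois group (Z/2099Z)^*. (Z/2099Z)^* is cyclic since 2099 is an odd prime power (or 4). Hence Gal(Q(zeta_2099)/Q) ≅ Z/2098Z.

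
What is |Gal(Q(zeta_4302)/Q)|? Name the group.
|Gal(Q(zeta_4302)/Q)| = phi(4302) = 1428; group ≅ (Z/4302Z)^* ≅ Z/6Z × Z/238Z

The n-th cyclotomic polynomial Φ_4302(x) is the minimal polynomial of zeta_4302 over Q and has degree phi(4302) = 1428. So Q(zeta_4302) is a degree-1428 Galois extension with Galois group (Z/4302Z)^*. By CRT, (Z/4302Z)^* ≅ (Z/2Z)^* × (Z/9Z)^* × (Z/239Z)^*. Each prime-power unit group is (Z/2Z)^* ≅ trivial group (order 1); (Z/9Z)^* ≅ Z/6Z; (Z/239Z)^* ≅ Z/238Z. Hence Gal(Q(zeta_4302)/Q) ≅ Z/6Z × Z/238Z.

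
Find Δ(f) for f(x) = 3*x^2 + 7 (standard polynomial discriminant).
Δ = -84

For a quadratic a x^2 + b x + c the discriminant is Δ = b^2 - 4ac = (0)^2 - 4*(3)*(7) = 0 - (84) = -84.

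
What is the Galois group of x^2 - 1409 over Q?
Gal(K/Q) = Z/2Z (cyclic of order 2)

x^2 - 1409 is irreducible over Q since 1409 is not a rational square. The splitting field Q(sqrt(1409)) has degree 2 over Q, and its unique nontrivial automorphism is sqrt(1409) ↦ -sqrt(1409). Hence Gal(Q(sqrt(1409))/Q) = Z/2Z.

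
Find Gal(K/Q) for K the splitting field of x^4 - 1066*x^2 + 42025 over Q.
Gal(K/Q) = Z/2Z (cyclic of order 2)

f factors as (x^2 - 1025)(x^2 - 41), so the splitting field is K = Q(sqrt(1025), sqrt(41)). The squarefree part of 1025 is 41 and the squarefree part of 41 is also 41, so sqrt(1025) and sqrt(41) are both rational multiples of sqrt(41). Hence Q(sqrt(1025)) = Q(sqrt(41)) = Q(sqrt(41)), and the splitting field collapses to a single degree-2 extension with Galois group Z/2Z.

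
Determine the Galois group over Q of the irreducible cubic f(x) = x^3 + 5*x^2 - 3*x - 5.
Gal(K/Q) = S_3 (symmetric group of order 6)

Compute the discriminant of x^3 + (5)*x^2 + (-3)*x + (-5): Δ = 3508. Since Δ is not a rational square, the Galois group is not contained in A_3; it must be the full S_3 (irreducibility of the cubic rules out anything smaller).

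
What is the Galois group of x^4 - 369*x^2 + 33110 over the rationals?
Gal(K/Q) = V_4 (Klein four-group, Z/2Z × Z/2Z)

f factors as (x^2 - 215)(x^2 - 154), so the splitting field is K = Q(sqrt(215), sqrt(154)). The elements 215, 154, 33110 are all non-squares in Q, so sqrt(215) and sqrt(154) generate independent quadratic extensions. Thus [K:Q] = 4 and Gal(K/Q) is generated by the two order-2 automorphisms sqrt(215) ↦ -sqrt(215) and sqrt(154) ↦ -sqrt(154), giving V_4.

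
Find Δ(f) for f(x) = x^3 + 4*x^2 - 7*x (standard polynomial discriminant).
Δ = 2156

For x^3 + a x^2 + b x + c the discriminant is Δ = 18 a b c - 4 a^3 c + a^2 b^2 - 4 b^3 - 27 c^2.
Plug a = 4, b = -7, c = 0:
  18*(4)*(-7)*(0) - 4*(4)^3*(0) + (4)^2*(-7)^2 - 4*(-7)^3 - 27*(0)^2
  = 0 + (0) + 784 + (1372) + (0)
  = 2156.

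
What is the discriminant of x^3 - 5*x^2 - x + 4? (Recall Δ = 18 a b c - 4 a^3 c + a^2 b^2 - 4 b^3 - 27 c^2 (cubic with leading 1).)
Δ = 1957

For x^3 + a x^2 + b x + c the discriminant is Δ = 18 a b c - 4 a^3 c + a^2 b^2 - 4 b^3 - 27 c^2.
Plug a = -5, b = -1, c = 4:
  18*(-5)*(-1)*(4) - 4*(-5)^3*(4) + (-5)^2*(-1)^2 - 4*(-1)^3 - 27*(4)^2
  = 360 + (2000) + 25 + (4) + (-432)
  = 1957.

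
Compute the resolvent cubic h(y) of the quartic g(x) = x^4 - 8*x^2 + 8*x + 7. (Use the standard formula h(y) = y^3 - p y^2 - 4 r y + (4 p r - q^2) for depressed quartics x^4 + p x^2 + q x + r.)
h(y) = y^3 + 8*y^2 - 28*y - 288

Identify coefficients: p = -8, q = 8, r = 7.
Plug into h(y) = y^3 - p y^2 - 4 r y + (4 p r - q^2):
  h(y) = y^3 - (-8) y^2 - 4*(7) y + (4*(-8)*(7) - (8)^2)
       = y^3 + (8) y^2 + (-28) y + (-288).
Simplifying: h(y) = y^3 + 8*y^2 - 28*y - 288.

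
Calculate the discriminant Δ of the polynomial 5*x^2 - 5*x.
Δ = 25

For a quadratic a x^2 + b x + c the discriminant is Δ = b^2 - 4ac = (-5)^2 - 4*(5)*(0) = 25 - (0) = 25.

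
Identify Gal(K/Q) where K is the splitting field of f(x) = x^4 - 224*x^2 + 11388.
Gal(K/Q) = V_4 (Klein four-group, Z/2Z × Z/2Z)

f factors as (x^2 - 146)(x^2 - 78), so the splitting field is K = Q(sqrt(146), sqrt(78)). The elements 146, 78, 11388 are all non-squares in Q, so sqrt(146) and sqrt(78) generate independent quadratic extensions. Thus [K:Q] = 4 and Gal(K/Q) is generated by the two order-2 automorphisms sqrt(146) ↦ -sqrt(146) and sqrt(78) ↦ -sqrt(78), giving V_4.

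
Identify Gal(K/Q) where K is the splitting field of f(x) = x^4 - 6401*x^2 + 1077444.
Gal(K/Q) = Z/2Z (cyclic of order 2)

f factors as (x^2 - 173)(x^2 - 6228), so the splitting field is K = Q(sqrt(173), sqrt(6228)). The squarefree part of 173 is 173 and the squarefree part of 6228 is also 173, so sqrt(173) and sqrt(6228) are both rational multiples of sqrt(173). Hence Q(sqrt(173)) = Q(sqrt(6228)) = Q(sqrt(173)), and the splitting field collapses to a single degree-2 extension with Galois group Z/2Z.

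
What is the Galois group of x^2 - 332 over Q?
Gal(K/Q) = Z/2Z (cyclic of order 2)

x^2 - 332 is irreducible over Q since 332 is not a rational square. The splitting field Q(sqrt(332)) has degree 2 over Q, and its unique nontrivial automorphism is sqrt(332) ↦ -sqrt(332). Hence Gal(Q(sqrt(332))/Q) = Z/2Z.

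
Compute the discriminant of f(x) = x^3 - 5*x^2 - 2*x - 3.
Δ = -2151

For x^3 + a x^2 + b x + c the discriminant is Δ = 18 a b c - 4 a^3 c + a^2 b^2 - 4 b^3 - 27 c^2.
Plug a = -5, b = -2, c = -3:
  18*(-5)*(-2)*(-3) - 4*(-5)^3*(-3) + (-5)^2*(-2)^2 - 4*(-2)^3 - 27*(-3)^2
  = -540 + (-1500) + 100 + (32) + (-243)
  = -2151.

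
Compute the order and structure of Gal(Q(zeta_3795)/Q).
|Gal(Q(zeta_3795)/Q)| = phi(3795) = 1760; group ≅ (Z/3795Z)^* ≅ Z/2Z × Z/4Z × Z/10Z × Z/22Z

The n-th cyclotomic polynomial Φ_3795(x) is the minimal polynomial of zeta_3795 over Q and has degree phi(3795) = 1760. So Q(zeta_3795) is a degree-1760 Galois extension with Galois group (Z/3795Z)^*. By CRT, (Z/3795Z)^* ≅ (Z/3Z)^* × (Z/5Z)^* × (Z/11Z)^* × (Z/23Z)^*. Each prime-power unit group is (Z/3Z)^* ≅ Z/2Z; (Z/5Z)^* ≅ Z/4Z; (Z/11Z)^* ≅ Z/10Z; (Z/23Z)^* ≅ Z/22Z. Hence Gal(Q(zeta_3795)/Q) ≅ Z/2Z × Z/4Z × Z/10Z × Z/22Z.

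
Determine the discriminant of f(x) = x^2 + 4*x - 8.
Δ = 48

For a quadratic a x^2 + b x + c the discriminant is Δ = b^2 - 4ac = (4)^2 - 4*(1)*(-8) = 16 - (-32) = 48.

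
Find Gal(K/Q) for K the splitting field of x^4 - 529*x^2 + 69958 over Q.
Gal(K/Q) = V_4 (Klein four-group, Z/2Z × Z/2Z)

f factors as (x^2 - 263)(x^2 - 266), so the splitting field is K = Q(sqrt(263), sqrt(266)). The elements 263, 266, 69958 are all non-squares in Q, so sqrt(263) and sqrt(266) generate independent quadratic extensions. Thus [K:Q] = 4 and Gal(K/Q) is generated by the two order-2 automorphisms sqrt(263) ↦ -sqrt(263) and sqrt(266) ↦ -sqrt(266), giving V_4.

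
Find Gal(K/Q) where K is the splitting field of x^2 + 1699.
Gal(K/Q) = Z/2Z (cyclic of order 2)

x^2 + 1699 is irreducible over Q since -1699 is not a rational square. The splitting field Q(sqrt(-1699)) has degree 2 over Q, and its unique nontrivial automorphism is sqrt(-1699) ↦ -sqrt(-1699). Hence Gal(Q(sqrt(-1699))/Q) = Z/2Z.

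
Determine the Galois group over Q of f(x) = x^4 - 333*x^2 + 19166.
Gal(K/Q) = V_4 (Klein four-group, Z/2Z × Z/2Z)

f factors as (x^2 - 74)(x^2 - 259), so the splitting field is K = Q(sqrt(74), sqrt(259)). The elements 74, 259, 19166 are all non-squares in Q, so sqrt(74) and sqrt(259) generate independent quadratic extensions. Thus [K:Q] = 4 and Gal(K/Q) is generated by the two order-2 automorphisms sqrt(74) ↦ -sqrt(74) and sqrt(259) ↦ -sqrt(259), giving V_4.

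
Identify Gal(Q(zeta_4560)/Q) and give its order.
|Gal(Q(zeta_4560)/Q)| = phi(4560) = 1152; group ≅ (Z/4560Z)^* ≅ Z/2Z × Z/2Z × Z/4Z × Z/4Z × Z/18Z

The n-th cyclotomic polynomial Φ_4560(x) is the minimal polynomial of zeta_4560 over Q and has degree phi(4560) = 1152. So Q(zeta_4560) is a degree-1152 Galois extension with Galois group (Z/4560Z)^*. By CRT, (Z/4560Z)^* ≅ (Z/16Z)^* × (Z/3Z)^* × (Z/5Z)^* × (Z/19Z)^*. Each prime-power unit group is (Z/16Z)^* ≅ Z/2Z × Z/4Z; (Z/3Z)^* ≅ Z/2Z; (Z/5Z)^* ≅ Z/4Z; (Z/19Z)^* ≅ Z/18Z. Hence Gal(Q(zeta_4560)/Q) ≅ Z/2Z × Z/2Z × Z/4Z × Z/4Z × Z/18Z.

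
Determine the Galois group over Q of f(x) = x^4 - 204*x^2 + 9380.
Gal(K/Q) = V_4 (Klein four-group, Z/2Z × Z/2Z)

f factors as (x^2 - 134)(x^2 - 70), so the splitting field is K = Q(sqrt(134), sqrt(70)). The elements 134, 70, 9380 are all non-squares in Q, so sqrt(134) and sqrt(70) generate independent quadratic extensions. Thus [K:Q] = 4 and Gal(K/Q) is generated by the two order-2 automorphisms sqrt(134) ↦ -sqrt(134) and sqrt(70) ↦ -sqrt(70), giving V_4.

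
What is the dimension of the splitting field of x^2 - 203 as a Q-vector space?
[K:Q] = 2

The polynomial x^2 - 203 is irreducible over Q since 203 is not a perfect square. Its splitting field is Q(sqrt(203)), which has degree 2 over Q.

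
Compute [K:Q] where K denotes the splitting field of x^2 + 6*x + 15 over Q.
[K:Q] = 2

The discriminant of x^2 + (6)*x + (15) is b^2 - 4c = 36 - (60) = -24. Since -24 is not a perfect square in Q, the polynomial is irreducible over Q. Its two roots generate a degree-2 extension, so [K:Q] = 2.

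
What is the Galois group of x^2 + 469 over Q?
Gal(K/Q) = Z/2Z (cyclic of order 2)

x^2 + 469 is irreducible over Q since -469 is not a rational square. The splitting field Q(sqrt(-469)) has degree 2 over Q, and its unique nontrivial automorphism is sqrt(-469) ↦ -sqrt(-469). Hence Gal(Q(sqrt(-469))/Q) = Z/2Z.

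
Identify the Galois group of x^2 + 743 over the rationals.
Gal(K/Q) = Z/2Z (cyclic of order 2)

x^2 + 743 is irreducible over Q since -743 is not a rational square. The splitting field Q(sqrt(-743)) has degree 2 over Q, and its unique nontrivial automorphism is sqrt(-743) ↦ -sqrt(-743). Hence Gal(Q(sqrt(-743))/Q) = Z/2Z.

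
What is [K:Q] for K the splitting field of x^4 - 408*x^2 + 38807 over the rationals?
[K:Q] = 4

f factors as (x^2 - 151)(x^2 - 257); the splitting field is K = Q(sqrt(151), sqrt(257)). Since 151, 257, and 38807 are all non-squares in Q, the three subfields Q(sqrt(151)), Q(sqrt(257)), Q(sqrt(38807)) are distinct degree-2 extensions, so [K:Q] = 4 (Klein four Galois group).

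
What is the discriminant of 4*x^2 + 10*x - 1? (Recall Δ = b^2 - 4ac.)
Δ = 116

For a quadratic a x^2 + b x + c the discriminant is Δ = b^2 - 4ac = (10)^2 - 4*(4)*(-1) = 100 - (-16) = 116.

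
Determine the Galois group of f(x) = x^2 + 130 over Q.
Gal(K/Q) = Z/2Z (cyclic of order 2)

x^2 + 130 is irreducible over Q since -130 is not a rational square. The splitting field Q(sqrt(-130)) has degree 2 over Q, and its unique nontrivial automorphism is sqrt(-130) ↦ -sqrt(-130). Hence Gal(Q(sqrt(-130))/Q) = Z/2Z.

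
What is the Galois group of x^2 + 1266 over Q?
Gal(K/Q) = Z/2Z (cyclic of order 2)

x^2 + 1266 is irreducible over Q since -1266 is not a rational square. The splitting field Q(sqrt(-1266)) has degree 2 over Q, and its unique nontrivial automorphism is sqrt(-1266) ↦ -sqrt(-1266). Hence Gal(Q(sqrt(-1266))/Q) = Z/2Z.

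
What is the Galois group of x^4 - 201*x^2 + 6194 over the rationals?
Gal(K/Q) = V_4 (Klein four-group, Z/2Z × Z/2Z)

f factors as (x^2 - 38)(x^2 - 163), so the splitting field is K = Q(sqrt(38), sqrt(163)). The elements 38, 163, 6194 are all non-squares in Q, so sqrt(38) and sqrt(163) generate independent quadratic extensions. Thus [K:Q] = 4 and Gal(K/Q) is generated by the two order-2 automorphisms sqrt(38) ↦ -sqrt(38) and sqrt(163) ↦ -sqrt(163), giving V_4.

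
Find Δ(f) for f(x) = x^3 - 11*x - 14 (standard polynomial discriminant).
Δ = 32

For a depressed cubic x^3 + p x + q the discriminant is Δ = -4 p^3 - 27 q^2 = -4*(-11)^3 - 27*(-14)^2 = 5324 - 5292 = 32.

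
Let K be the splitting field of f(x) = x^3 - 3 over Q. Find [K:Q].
[K:Q] = 6

x^3 - 3 has one real root r = 3^(1/3) and two complex roots r*zeta_3, r*zeta_3^2 where zeta_3 = e^(2*pi*i/3). The splitting field is Q(r, zeta_3). [Q(r):Q] = 3 and [Q(zeta_3):Q] = 2 with gcd = 1, so [Q(r, zeta_3):Q] = 3 * 2 = 6.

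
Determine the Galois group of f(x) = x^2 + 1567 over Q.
Gal(K/Q) = Z/2Z (cyclic of order 2)

x^2 + 1567 is irreducible over Q since -1567 is not a rational square. The splitting field Q(sqrt(-1567)) has degree 2 over Q, and its unique nontrivial automorphism is sqrt(-1567) ↦ -sqrt(-1567). Hence Gal(Q(sqrt(-1567))/Q) = Z/2Z.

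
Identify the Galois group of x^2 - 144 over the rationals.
Gal(K/Q) = trivial group (order 1)

x^2 - 144 factors as (x - 12)(x + 12) over Q, so its splitting field is Q itself and the Galois group is trivial.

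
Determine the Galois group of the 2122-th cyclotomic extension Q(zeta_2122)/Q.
|Gal(Q(zeta_2122)/Q)| = phi(2122) = 1060; group ≅ (Z/2122Z)^* ≅ Z/1060Z

The n-th cyclotomic polynomial Φ_2122(x) is the minimal polynomial of zeta_2122 over Q and has degree phi(2122) = 1060. So Q(zeta_2122) is a degree-1060 Galois extension with Galois group (Z/2122Z)^*. By CRT, (Z/2122Z)^* ≅ (Z/2Z)^* × (Z/1061Z)^*. Each prime-power unit group is (Z/2Z)^* ≅ trivial group (order 1); (Z/1061Z)^* ≅ Z/1060Z. Hence Gal(Q(zeta_2122)/Q) ≅ Z/1060Z.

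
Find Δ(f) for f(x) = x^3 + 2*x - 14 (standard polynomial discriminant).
Δ = -5324

For a depressed cubic x^3 + p x + q the discriminant is Δ = -4 p^3 - 27 q^2 = -4*(2)^3 - 27*(-14)^2 = -32 - 5292 = -5324.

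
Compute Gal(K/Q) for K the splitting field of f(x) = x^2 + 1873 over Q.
Gal(K/Q) = Z/2Z (cyclic of order 2)

x^2 + 1873 is irreducible over Q since -1873 is not a rational square. The splitting field Q(sqrt(-1873)) has degree 2 over Q, and its unique nontrivial automorphism is sqrt(-1873) ↦ -sqrt(-1873). Hence Gal(Q(sqrt(-1873))/Q) = Z/2Z.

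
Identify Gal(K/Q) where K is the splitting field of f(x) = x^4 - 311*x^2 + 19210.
Gal(K/Q) = V_4 (Klein four-group, Z/2Z × Z/2Z)

f factors as (x^2 - 85)(x^2 - 226), so the splitting field is K = Q(sqrt(85), sqrt(226)). The elements 85, 226, 19210 are all non-squares in Q, so sqrt(85) and sqrt(226) generate independent quadratic extensions. Thus [K:Q] = 4 and Gal(K/Q) is generated by the two order-2 automorphisms sqrt(85) ↦ -sqrt(85) and sqrt(226) ↦ -sqrt(226), giving V_4.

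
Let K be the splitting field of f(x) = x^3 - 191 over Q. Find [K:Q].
[K:Q] = 6

x^3 - 191 has one real root r = 191^(1/3) and two complex roots r*zeta_3, r*zeta_3^2 where zeta_3 = e^(2*pi*i/3). The splitting field is Q(r, zeta_3). [Q(r):Q] = 3 and [Q(zeta_3):Q] = 2 with gcd = 1, so [Q(r, zeta_3):Q] = 3 * 2 = 6.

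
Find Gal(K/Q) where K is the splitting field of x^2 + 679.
Gal(K/Q) = Z/2Z (cyclic of order 2)

x^2 + 679 is irreducible over Q since -679 is not a rational square. The splitting field Q(sqrt(-679)) has degree 2 over Q, and its unique nontrivial automorphism is sqrt(-679) ↦ -sqrt(-679). Hence Gal(Q(sqrt(-679))/Q) = Z/2Z.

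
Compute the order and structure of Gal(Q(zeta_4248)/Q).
|Gal(Q(zeta_4248)/Q)| = phi(4248) = 1392; group ≅ (Z/4248Z)^* ≅ Z/2Z × Z/2Z × Z/6Z × Z/58Z

The n-th cyclotomic polynomial Φ_4248(x) is the minimal polynomial of zeta_4248 over Q and has degree phi(4248) = 1392. So Q(zeta_4248) is a degree-1392 Galois extension with Galois group (Z/4248Z)^*. By CRT, (Z/4248Z)^* ≅ (Z/8Z)^* × (Z/9Z)^* × (Z/59Z)^*. Each prime-power unit group is (Z/8Z)^* ≅ Z/2Z × Z/2Z; (Z/9Z)^* ≅ Z/6Z; (Z/59Z)^* ≅ Z/58Z. Hence Gal(Q(zeta_4248)/Q) ≅ Z/2Z × Z/2Z × Z/6Z × Z/58Z.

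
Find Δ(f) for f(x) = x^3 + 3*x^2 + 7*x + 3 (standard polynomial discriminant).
Δ = -364

For x^3 + a x^2 + b x + c the discriminant is Δ = 18 a b c - 4 a^3 c + a^2 b^2 - 4 b^3 - 27 c^2.
Plug a = 3, b = 7, c = 3:
  18*(3)*(7)*(3) - 4*(3)^3*(3) + (3)^2*(7)^2 - 4*(7)^3 - 27*(3)^2
  = 1134 + (-324) + 441 + (-1372) + (-243)
  = -364.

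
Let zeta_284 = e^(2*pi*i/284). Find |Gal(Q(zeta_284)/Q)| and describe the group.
|Gal(Q(zeta_284)/Q)| = phi(284) = 140; group ≅ (Z/284Z)^* ≅ Z/2Z × Z/70Z

The n-th cyclotomic polynomial Φ_284(x) is the minimal polynomial of zeta_284 over Q and has degree phi(284) = 140. So Q(zeta_284) is a degree-140 Galois extension with Galois group (Z/284Z)^*. By CRT, (Z/284Z)^* ≅ (Z/4Z)^* × (Z/71Z)^*. Each prime-power unit group is (Z/4Z)^* ≅ Z/2Z; (Z/71Z)^* ≅ Z/70Z. Hence Gal(Q(zeta_284)/Q) ≅ Z/2Z × Z/70Z.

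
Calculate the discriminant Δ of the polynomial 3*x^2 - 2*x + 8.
Δ = -92

For a quadratic a x^2 + b x + c the discriminant is Δ = b^2 - 4ac = (-2)^2 - 4*(3)*(8) = 4 - (96) = -92.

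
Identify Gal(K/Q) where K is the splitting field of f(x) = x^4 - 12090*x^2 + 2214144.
Gal(K/Q) = Z/2Z (cyclic of order 2)

f factors as (x^2 - 186)(x^2 - 11904), so the splitting field is K = Q(sqrt(186), sqrt(11904)). The squarefree part of 186 is 186 and the squarefree part of 11904 is also 186, so sqrt(186) and sqrt(11904) are both rational multiples of sqrt(186). Hence Q(sqrt(186)) = Q(sqrt(11904)) = Q(sqrt(186)), and the splitting field collapses to a single degree-2 extension with Galois group Z/2Z.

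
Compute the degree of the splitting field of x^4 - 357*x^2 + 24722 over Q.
[K:Q] = 4

f factors as (x^2 - 94)(x^2 - 263); the splitting field is K = Q(sqrt(94), sqrt(263)). Since 94, 263, and 24722 are all non-squares in Q, the three subfields Q(sqrt(94)), Q(sqrt(263)), Q(sqrt(24722)) are distinct degree-2 extensions, so [K:Q] = 4 (Klein four Galois group).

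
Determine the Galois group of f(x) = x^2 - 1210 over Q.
Gal(K/Q) = Z/2Z (cyclic of order 2)

x^2 - 1210 is irreducible over Q since 1210 is not a rational square. The splitting field Q(sqrt(1210)) has degree 2 over Q, and its unique nontrivial automorphism is sqrt(1210) ↦ -sqrt(1210). Hence Gal(Q(sqrt(1210))/Q) = Z/2Z.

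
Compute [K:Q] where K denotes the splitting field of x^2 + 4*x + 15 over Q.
[K:Q] = 2

The discriminant of x^2 + (4)*x + (15) is b^2 - 4c = 16 - (60) = -44. Since -44 is not a perfect square in Q, the polynomial is irreducible over Q. Its two roots generate a degree-2 extension, so [K:Q] = 2.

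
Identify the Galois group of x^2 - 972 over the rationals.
Gal(K/Q) = Z/2Z (cyclic of order 2)

x^2 - 972 is irreducible over Q since 972 is not a rational square. The splitting field Q(sqrt(972)) has degree 2 over Q, and its unique nontrivial automorphism is sqrt(972) ↦ -sqrt(972). Hence Gal(Q(sqrt(972))/Q) = Z/2Z.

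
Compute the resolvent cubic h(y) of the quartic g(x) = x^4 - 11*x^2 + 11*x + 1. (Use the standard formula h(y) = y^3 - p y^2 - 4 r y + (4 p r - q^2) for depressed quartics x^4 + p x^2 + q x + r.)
h(y) = y^3 + 11*y^2 - 4*y - 165

Identify coefficients: p = -11, q = 11, r = 1.
Plug into h(y) = y^3 - p y^2 - 4 r y + (4 p r - q^2):
  h(y) = y^3 - (-11) y^2 - 4*(1) y + (4*(-11)*(1) - (11)^2)
       = y^3 + (11) y^2 + (-4) y + (-165).
Simplifying: h(y) = y^3 + 11*y^2 - 4*y - 165.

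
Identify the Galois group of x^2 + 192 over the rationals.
Gal(K/Q) = Z/2Z (cyclic of order 2)

x^2 + 192 is irreducible over Q since -192 is not a rational square. The splitting field Q(sqrt(-192)) has degree 2 over Q, and its unique nontrivial automorphism is sqrt(-192) ↦ -sqrt(-192). Hence Gal(Q(sqrt(-192))/Q) = Z/2Z.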